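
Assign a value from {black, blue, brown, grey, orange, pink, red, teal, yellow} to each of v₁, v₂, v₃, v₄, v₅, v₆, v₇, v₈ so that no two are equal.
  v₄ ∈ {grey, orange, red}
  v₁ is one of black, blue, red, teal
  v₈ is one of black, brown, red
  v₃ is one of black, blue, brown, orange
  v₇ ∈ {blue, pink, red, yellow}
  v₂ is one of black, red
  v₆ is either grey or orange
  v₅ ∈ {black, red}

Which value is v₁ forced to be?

The 2 variables v₂ and v₅ are confined to {black, red}, which locks those values in; drop them from v₁, v₃, v₄, v₇, v₈.
v₈ has just one choice, so v₈ = brown. So v₃ can't be brown.
v₄ and v₆ between them cover only {grey, orange} — a naked pair. Remove those values from v₃.
v₃ has just one choice, so v₃ = blue. Strike blue from v₁, v₇.
So v₁ = teal.

teal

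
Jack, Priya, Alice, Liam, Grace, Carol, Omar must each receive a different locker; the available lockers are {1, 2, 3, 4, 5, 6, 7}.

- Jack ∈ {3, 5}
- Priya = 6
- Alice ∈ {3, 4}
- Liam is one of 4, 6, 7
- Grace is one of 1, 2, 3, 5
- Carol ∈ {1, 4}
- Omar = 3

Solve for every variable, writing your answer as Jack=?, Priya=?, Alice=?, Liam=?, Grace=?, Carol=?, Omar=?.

Priya has just one choice, so Priya = 6. Remove 6 from Liam.
Omar must be 3 (only option left). Remove 3 from Jack, Alice, Grace.
Jack's domain is down to {5}, so Jack = 5. Remove 5 from Grace.
Alice has just one choice, so Alice = 4. Remove 4 from Liam, Carol.
Liam has just one choice, so Liam = 7.
Carol's domain is down to {1}, so Carol = 1. Eliminate 1 elsewhere: Grace.
That leaves Grace = 2.

Jack=5, Priya=6, Alice=4, Liam=7, Grace=2, Carol=1, Omar=3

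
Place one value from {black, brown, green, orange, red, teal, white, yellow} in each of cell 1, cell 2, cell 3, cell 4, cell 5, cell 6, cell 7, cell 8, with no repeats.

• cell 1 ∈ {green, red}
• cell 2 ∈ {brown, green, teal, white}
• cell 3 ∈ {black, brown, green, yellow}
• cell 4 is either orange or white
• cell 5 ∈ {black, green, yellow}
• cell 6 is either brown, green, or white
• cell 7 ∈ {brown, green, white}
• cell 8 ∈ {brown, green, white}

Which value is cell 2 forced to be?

The 8 variables draw from only 8 values {black, brown, green, orange, red, teal, white, yellow}, so each is used; only cell 4 can be orange, hence cell 4 = orange.
Among the 7 still-open variables, red fits only cell 1 (and all 7 values in {black, brown, green, red, teal, white, yellow} must be used), so cell 1 = red.
The 6 still-open variables together cover exactly {black, brown, green, teal, white, yellow} — 6 values for 6 variables — and teal appears only in cell 2's list, so cell 2 = teal.

teal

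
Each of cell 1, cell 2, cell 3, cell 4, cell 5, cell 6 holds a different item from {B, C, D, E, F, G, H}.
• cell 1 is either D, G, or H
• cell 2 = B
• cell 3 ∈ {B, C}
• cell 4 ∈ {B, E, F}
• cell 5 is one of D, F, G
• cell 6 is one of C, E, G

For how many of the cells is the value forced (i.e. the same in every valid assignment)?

2

cell 2's domain is down to {B}, so cell 2 = B. Remove B from cell 3, cell 4.
cell 3 has just one choice, so cell 3 = C. Eliminate C elsewhere: cell 6.
Determined: cell 2=B, cell 3=C. The other cells each still have more than one consistent value. That makes 2.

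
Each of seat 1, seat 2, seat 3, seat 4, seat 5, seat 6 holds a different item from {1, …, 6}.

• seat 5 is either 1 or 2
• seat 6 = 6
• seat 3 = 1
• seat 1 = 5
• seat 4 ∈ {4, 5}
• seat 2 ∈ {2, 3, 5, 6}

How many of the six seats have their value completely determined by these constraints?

6

seat 1 must be 5 (only option left). Strike 5 from seat 2, seat 4.
seat 3 has just one choice, so seat 3 = 1. Eliminate 1 elsewhere: seat 5.
seat 4's domain is down to {4}, so seat 4 = 4.
seat 5 must be 2 (only option left). So seat 2 can't be 2.
seat 6 has just one choice, so seat 6 = 6. So seat 2 can't be 6.
That leaves seat 2 = 3.
Every seat is fixed: seat 1=5, seat 2=3, seat 3=1, seat 4=4, seat 5=2, seat 6=6. That makes 6.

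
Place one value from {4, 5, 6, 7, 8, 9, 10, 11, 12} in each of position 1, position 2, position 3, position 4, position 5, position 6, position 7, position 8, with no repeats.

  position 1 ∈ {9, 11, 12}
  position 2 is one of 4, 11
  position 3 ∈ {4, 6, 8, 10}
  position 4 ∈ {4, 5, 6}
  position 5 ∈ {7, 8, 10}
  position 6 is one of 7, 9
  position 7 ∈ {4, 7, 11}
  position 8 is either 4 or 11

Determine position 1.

12

The 2 variables position 2 and position 8 are confined to {4, 11}, which locks those values in; drop them from position 1, position 3, position 4, position 7.
That leaves position 7 = 7. Eliminate 7 elsewhere: position 5, position 6.
position 6 has just one choice, so position 6 = 9. Remove 9 from position 1.
So position 1 = 12.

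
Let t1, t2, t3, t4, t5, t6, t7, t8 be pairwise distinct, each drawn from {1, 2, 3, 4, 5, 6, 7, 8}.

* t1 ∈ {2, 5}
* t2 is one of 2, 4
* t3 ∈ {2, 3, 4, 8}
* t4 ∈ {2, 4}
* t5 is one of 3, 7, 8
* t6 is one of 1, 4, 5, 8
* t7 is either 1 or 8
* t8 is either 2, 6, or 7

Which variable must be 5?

t1

The 8 variables draw from only 8 values {1, 2, 3, 4, 5, 6, 7, 8}, so each is used; only t8 can be 6, hence t8 = 6.
The 7 still-open variables draw from only 7 values {1, 2, 3, 4, 5, 7, 8}, so each is used; only t5 can be 7, hence t5 = 7.
The 6 still-open variables draw from only 6 values {1, 2, 3, 4, 5, 8}, so each is used; only t3 can be 3, hence t3 = 3.
t2 and t4 between them cover only {2, 4} — a naked pair. Remove those values from t1, t6.
So 5 goes to t1.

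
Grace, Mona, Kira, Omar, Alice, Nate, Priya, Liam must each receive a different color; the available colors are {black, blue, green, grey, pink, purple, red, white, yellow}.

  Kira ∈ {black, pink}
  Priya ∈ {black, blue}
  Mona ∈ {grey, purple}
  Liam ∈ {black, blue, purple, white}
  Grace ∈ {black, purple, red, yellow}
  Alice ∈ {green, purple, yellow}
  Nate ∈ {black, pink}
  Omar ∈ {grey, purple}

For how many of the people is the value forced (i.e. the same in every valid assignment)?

2

The 2 variables Mona and Omar are confined to {grey, purple}, which locks those values in; drop them from Grace, Alice, Liam.
Kira and Nate between them cover only {black, pink} — a naked pair. Remove those values from Grace, Priya, Liam.
Priya must be blue (only option left). So Liam can't be blue.
That leaves Liam = white.
Determined: Priya=blue, Liam=white. The other people each still have more than one consistent value. That makes 2.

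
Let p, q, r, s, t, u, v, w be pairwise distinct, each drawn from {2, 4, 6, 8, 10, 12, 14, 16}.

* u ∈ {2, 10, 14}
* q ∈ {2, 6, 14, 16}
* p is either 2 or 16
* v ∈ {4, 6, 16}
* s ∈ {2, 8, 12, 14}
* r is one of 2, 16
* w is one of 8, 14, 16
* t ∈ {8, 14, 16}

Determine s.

12

The 8 variables together cover exactly {2, 4, 6, 8, 10, 12, 14, 16} — 8 values for 8 variables — and 4 appears only in v's list, so v = 4.
The 7 still-open variables together cover exactly {2, 6, 8, 10, 12, 14, 16} — 7 values for 7 variables — and 6 appears only in q's list, so q = 6.
The 6 still-open variables together cover exactly {2, 8, 10, 12, 14, 16} — 6 values for 6 variables — and 10 appears only in u's list, so u = 10.
The 5 still-open variables draw from only 5 values {2, 8, 12, 14, 16}, so each is used; only s can be 12, hence s = 12.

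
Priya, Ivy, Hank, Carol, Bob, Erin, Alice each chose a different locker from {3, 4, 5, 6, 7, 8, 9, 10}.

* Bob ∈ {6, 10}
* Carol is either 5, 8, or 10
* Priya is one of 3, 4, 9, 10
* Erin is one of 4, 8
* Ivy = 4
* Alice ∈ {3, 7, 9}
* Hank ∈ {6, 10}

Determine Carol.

Ivy must be 4 (only option left). Remove 4 from Priya, Erin.
That leaves Erin = 8. Strike 8 from Carol.
Hank and Bob share exactly the 2 values {6, 10}; by pigeonhole those values go to them, so strike 6, 10 from Priya, Carol.
So Carol = 5.

5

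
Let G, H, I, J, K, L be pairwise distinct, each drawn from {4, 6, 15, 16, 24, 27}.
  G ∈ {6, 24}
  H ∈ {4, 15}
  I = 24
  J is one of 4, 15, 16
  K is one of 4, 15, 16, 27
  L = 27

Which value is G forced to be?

I must be 24 (only option left). So G can't be 24.
So G = 6.

6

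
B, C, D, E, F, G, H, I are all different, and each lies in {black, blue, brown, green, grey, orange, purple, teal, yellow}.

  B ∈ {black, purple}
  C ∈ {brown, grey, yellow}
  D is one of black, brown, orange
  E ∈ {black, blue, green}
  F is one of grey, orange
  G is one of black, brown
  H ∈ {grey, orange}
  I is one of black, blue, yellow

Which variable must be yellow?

Among the 8 variables, green fits only E (and all 8 values in {black, blue, brown, green, grey, orange, purple, yellow} must be used), so E = green.
The 7 still-open variables draw from only 7 values {black, blue, brown, grey, orange, purple, yellow}, so each is used; only I can be blue, hence I = blue.
Among the 6 still-open variables, purple fits only B (and all 6 values in {black, brown, grey, orange, purple, yellow} must be used), so B = purple.
The 5 still-open variables draw from only 5 values {black, brown, grey, orange, yellow}, so each is used; only C can be yellow, hence C = yellow.

C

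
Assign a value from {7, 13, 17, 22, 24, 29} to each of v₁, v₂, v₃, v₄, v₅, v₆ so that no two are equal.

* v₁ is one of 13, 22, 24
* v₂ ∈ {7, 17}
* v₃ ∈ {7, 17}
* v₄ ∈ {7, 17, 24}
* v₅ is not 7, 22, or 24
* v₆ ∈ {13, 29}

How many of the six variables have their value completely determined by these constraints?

The 6 variables draw from only 6 values {7, 13, 17, 22, 24, 29}, so each is used; only v₁ can be 22, hence v₁ = 22.
The 5 still-open variables together cover exactly {7, 13, 17, 24, 29} — 5 values for 5 variables — and 24 appears only in v₄'s list, so v₄ = 24.
v₂ and v₃ share exactly the 2 values {7, 17}; by pigeonhole those values go to them, so strike 7, 17 from v₅.
Determined: v₁=22, v₄=24. The other variables each still have more than one consistent value. That makes 2.

2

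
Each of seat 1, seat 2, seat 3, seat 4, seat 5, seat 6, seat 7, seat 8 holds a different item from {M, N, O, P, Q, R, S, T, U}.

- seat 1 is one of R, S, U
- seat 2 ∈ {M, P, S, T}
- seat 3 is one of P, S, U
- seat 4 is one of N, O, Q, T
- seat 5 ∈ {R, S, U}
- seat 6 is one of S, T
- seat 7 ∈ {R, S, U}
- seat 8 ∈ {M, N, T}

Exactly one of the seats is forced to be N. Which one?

seat 8

seat 1, seat 5, seat 7 share exactly the 3 values {R, S, U}; by pigeonhole those values go to them, so strike R, S, U from seat 2, seat 3, seat 6.
seat 3's domain is down to {P}, so seat 3 = P. Strike P from seat 2.
seat 6 has just one choice, so seat 6 = T. Eliminate T elsewhere: seat 2, seat 4, seat 8.
seat 2 must be M (only option left). So seat 8 can't be M.
So N goes to seat 8.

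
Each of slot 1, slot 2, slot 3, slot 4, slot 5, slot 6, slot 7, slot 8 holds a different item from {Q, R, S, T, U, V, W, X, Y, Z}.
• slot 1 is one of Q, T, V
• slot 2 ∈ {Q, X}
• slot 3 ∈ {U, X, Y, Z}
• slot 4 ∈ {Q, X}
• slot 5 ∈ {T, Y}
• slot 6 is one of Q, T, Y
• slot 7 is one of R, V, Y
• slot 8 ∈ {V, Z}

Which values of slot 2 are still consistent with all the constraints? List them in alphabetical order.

Q, X

Among the 8 variables, R fits only slot 7 (and all 8 values in {Q, R, T, U, V, X, Y, Z} must be used), so slot 7 = R.
The 7 still-open variables draw from only 7 values {Q, T, U, V, X, Y, Z}, so each is used; only slot 3 can be U, hence slot 3 = U.
The 6 still-open variables together cover exactly {Q, T, V, X, Y, Z} — 6 values for 6 variables — and Z appears only in slot 8's list, so slot 8 = Z.
The 5 still-open variables together cover exactly {Q, T, V, X, Y} — 5 values for 5 variables — and V appears only in slot 1's list, so slot 1 = V.
slot 2 and slot 4 between them cover only {Q, X} — a naked pair. Remove those values from slot 6.
No further eliminations apply; slot 2 can still be any of Q, X.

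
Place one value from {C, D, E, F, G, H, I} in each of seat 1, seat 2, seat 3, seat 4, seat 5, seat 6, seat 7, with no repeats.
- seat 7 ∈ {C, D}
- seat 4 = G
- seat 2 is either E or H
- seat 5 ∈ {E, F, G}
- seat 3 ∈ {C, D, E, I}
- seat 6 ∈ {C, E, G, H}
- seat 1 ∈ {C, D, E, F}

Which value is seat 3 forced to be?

seat 4's domain is down to {G}, so seat 4 = G. Strike G from seat 5, seat 6.
Among the 6 still-open variables, I fits only seat 3 (and all 6 values in {C, D, E, F, H, I} must be used), so seat 3 = I.

I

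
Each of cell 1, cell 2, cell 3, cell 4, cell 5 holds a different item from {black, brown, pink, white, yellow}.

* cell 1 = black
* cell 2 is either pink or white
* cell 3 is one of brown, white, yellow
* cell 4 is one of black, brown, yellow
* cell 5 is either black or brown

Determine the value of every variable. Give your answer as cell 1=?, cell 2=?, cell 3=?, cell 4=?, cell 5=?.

cell 1=black, cell 2=pink, cell 3=white, cell 4=yellow, cell 5=brown

cell 1's domain is down to {black}, so cell 1 = black. So cell 4, cell 5 can't be black.
That leaves cell 5 = brown. So cell 3, cell 4 can't be brown.
cell 4 must be yellow (only option left). So cell 3 can't be yellow.
cell 3's domain is down to {white}, so cell 3 = white. Eliminate white elsewhere: cell 2.
cell 2 has just one choice, so cell 2 = pink.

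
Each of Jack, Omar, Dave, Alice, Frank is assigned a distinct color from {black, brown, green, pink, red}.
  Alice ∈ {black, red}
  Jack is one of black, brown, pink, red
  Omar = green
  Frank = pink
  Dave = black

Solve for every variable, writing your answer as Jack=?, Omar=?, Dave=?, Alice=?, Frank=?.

Jack=brown, Omar=green, Dave=black, Alice=red, Frank=pink

Omar's domain is down to {green}, so Omar = green.
Dave has just one choice, so Dave = black. So Jack, Alice can't be black.
Alice's domain is down to {red}, so Alice = red. So Jack can't be red.
Frank's domain is down to {pink}, so Frank = pink. So Jack can't be pink.
Jack has just one choice, so Jack = brown.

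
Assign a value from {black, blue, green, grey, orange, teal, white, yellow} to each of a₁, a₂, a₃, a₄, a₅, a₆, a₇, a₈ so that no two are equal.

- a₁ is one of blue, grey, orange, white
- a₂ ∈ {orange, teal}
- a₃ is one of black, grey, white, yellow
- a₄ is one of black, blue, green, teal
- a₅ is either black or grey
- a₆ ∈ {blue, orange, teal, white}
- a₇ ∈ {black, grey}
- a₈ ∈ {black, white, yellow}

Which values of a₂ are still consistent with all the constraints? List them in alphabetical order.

The 8 variables draw from only 8 values {black, blue, green, grey, orange, teal, white, yellow}, so each is used; only a₄ can be green, hence a₄ = green.
a₅ and a₇ between them cover only {black, grey} — a naked pair. Remove those values from a₁, a₃, a₈.
a₃ and a₈ share exactly the 2 values {white, yellow}; by pigeonhole those values go to them, so strike white, yellow from a₁, a₆.
No further eliminations apply; a₂ can still be any of orange, teal.

orange, teal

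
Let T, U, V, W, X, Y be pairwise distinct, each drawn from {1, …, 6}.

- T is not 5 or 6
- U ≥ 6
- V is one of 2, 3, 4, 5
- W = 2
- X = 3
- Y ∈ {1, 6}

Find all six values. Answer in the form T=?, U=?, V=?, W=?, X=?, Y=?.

U's domain is down to {6}, so U = 6. Eliminate 6 elsewhere: Y.
W's domain is down to {2}, so W = 2. Eliminate 2 elsewhere: T, V.
That leaves X = 3. Strike 3 from T, V.
Y's domain is down to {1}, so Y = 1. So T can't be 1.
That leaves T = 4. Eliminate 4 elsewhere: V.
V has just one choice, so V = 5.

T=4, U=6, V=5, W=2, X=3, Y=1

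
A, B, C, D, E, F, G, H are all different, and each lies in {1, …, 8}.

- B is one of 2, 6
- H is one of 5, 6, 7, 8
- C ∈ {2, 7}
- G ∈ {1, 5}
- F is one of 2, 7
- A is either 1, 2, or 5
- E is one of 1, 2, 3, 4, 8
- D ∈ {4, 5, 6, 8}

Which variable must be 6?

B

The 8 variables together cover exactly {1, 2, 3, 4, 5, 6, 7, 8} — 8 values for 8 variables — and 3 appears only in E's list, so E = 3.
Among the 7 still-open variables, 4 fits only D (and all 7 values in {1, 2, 4, 5, 6, 7, 8} must be used), so D = 4.
Among the 6 still-open variables, 8 fits only H (and all 6 values in {1, 2, 5, 6, 7, 8} must be used), so H = 8.
Among the 5 still-open variables, 6 fits only B (and all 5 values in {1, 2, 5, 6, 7} must be used), so B = 6.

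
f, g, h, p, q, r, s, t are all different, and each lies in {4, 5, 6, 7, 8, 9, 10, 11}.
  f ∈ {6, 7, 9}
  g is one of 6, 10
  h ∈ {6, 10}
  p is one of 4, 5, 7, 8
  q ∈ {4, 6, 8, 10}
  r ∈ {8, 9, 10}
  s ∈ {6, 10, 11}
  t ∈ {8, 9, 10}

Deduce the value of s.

11

The 8 variables together cover exactly {4, 5, 6, 7, 8, 9, 10, 11} — 8 values for 8 variables — and 5 appears only in p's list, so p = 5.
The 7 still-open variables together cover exactly {4, 6, 7, 8, 9, 10, 11} — 7 values for 7 variables — and 4 appears only in q's list, so q = 4.
Among the 6 still-open variables, 7 fits only f (and all 6 values in {6, 7, 8, 9, 10, 11} must be used), so f = 7.
The 5 still-open variables draw from only 5 values {6, 8, 9, 10, 11}, so each is used; only s can be 11, hence s = 11.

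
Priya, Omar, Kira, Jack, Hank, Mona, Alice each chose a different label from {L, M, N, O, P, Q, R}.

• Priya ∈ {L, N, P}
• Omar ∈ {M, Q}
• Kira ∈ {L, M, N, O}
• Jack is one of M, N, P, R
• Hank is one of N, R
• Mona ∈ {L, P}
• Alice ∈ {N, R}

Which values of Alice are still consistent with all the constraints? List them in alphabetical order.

Among the 7 variables, O fits only Kira (and all 7 values in {L, M, N, O, P, Q, R} must be used), so Kira = O.
The 6 still-open variables draw from only 6 values {L, M, N, P, Q, R}, so each is used; only Omar can be Q, hence Omar = Q.
Among the 5 still-open variables, M fits only Jack (and all 5 values in {L, M, N, P, R} must be used), so Jack = M.
Hank and Alice between them cover only {N, R} — a naked pair. Remove those values from Priya.
No further eliminations apply; Alice can still be any of N, R.

N, R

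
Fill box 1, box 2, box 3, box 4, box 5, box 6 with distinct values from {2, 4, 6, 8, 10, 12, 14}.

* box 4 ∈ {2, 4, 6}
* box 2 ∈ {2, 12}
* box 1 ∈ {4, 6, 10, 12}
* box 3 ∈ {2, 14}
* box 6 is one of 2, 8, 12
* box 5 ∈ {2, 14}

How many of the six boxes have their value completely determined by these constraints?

box 3 and box 5 share exactly the 2 values {2, 14}; by pigeonhole those values go to them, so strike 2, 14 from box 2, box 4, box 6.
That leaves box 2 = 12. Remove 12 from box 1, box 6.
box 6 has just one choice, so box 6 = 8.
Determined: box 2=12, box 6=8. The other boxes each still have more than one consistent value. That makes 2.

2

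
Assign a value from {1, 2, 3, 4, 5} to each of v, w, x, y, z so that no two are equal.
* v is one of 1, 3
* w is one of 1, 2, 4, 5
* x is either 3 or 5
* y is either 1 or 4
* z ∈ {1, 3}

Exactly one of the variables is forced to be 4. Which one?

y

Among the 5 variables, 2 fits only w (and all 5 values in {1, 2, 3, 4, 5} must be used), so w = 2.
The 4 still-open variables together cover exactly {1, 3, 4, 5} — 4 values for 4 variables — and 4 appears only in y's list, so y = 4.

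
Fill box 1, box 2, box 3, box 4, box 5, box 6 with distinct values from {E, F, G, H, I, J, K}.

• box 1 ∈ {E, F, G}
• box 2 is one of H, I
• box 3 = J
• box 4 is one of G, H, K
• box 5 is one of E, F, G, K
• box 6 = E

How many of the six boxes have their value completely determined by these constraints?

2

box 3's domain is down to {J}, so box 3 = J.
box 6 has just one choice, so box 6 = E. So box 1, box 5 can't be E.
Determined: box 3=J, box 6=E. The other boxes each still have more than one consistent value. That makes 2.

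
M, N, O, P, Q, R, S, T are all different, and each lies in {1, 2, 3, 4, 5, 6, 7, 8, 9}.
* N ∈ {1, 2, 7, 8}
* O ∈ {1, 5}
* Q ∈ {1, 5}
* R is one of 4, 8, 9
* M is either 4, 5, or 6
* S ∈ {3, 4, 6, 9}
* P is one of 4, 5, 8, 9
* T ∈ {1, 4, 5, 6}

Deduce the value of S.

The 2 variables O and Q are confined to {1, 5}, which locks those values in; drop them from M, N, P, T.
M and T share exactly the 2 values {4, 6}; by pigeonhole those values go to them, so strike 4, 6 from P, R, S.
The 2 variables P and R are confined to {8, 9}, which locks those values in; drop them from N, S.
So S = 3.

3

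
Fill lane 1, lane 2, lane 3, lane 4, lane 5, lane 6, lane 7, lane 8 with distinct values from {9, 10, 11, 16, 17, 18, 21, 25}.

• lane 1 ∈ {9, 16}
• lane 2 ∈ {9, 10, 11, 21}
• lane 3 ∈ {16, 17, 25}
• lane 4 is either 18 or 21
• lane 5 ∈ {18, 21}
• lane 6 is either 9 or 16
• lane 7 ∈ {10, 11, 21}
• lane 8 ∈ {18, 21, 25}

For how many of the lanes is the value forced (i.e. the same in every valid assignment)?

2

The 8 variables together cover exactly {9, 10, 11, 16, 17, 18, 21, 25} — 8 values for 8 variables — and 17 appears only in lane 3's list, so lane 3 = 17.
The 7 still-open variables draw from only 7 values {9, 10, 11, 16, 18, 21, 25}, so each is used; only lane 8 can be 25, hence lane 8 = 25.
The 2 variables lane 1 and lane 6 are confined to {9, 16}, which locks those values in; drop them from lane 2.
lane 4 and lane 5 between them cover only {18, 21} — a naked pair. Remove those values from lane 2, lane 7.
Determined: lane 3=17, lane 8=25. The other lanes each still have more than one consistent value. That makes 2.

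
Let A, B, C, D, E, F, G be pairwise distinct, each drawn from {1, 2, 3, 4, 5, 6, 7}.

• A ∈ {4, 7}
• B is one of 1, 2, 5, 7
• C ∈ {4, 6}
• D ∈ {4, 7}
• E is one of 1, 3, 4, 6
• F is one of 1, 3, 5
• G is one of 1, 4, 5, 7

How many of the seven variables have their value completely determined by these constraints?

The 7 variables draw from only 7 values {1, 2, 3, 4, 5, 6, 7}, so each is used; only B can be 2, hence B = 2.
The 2 variables A and D are confined to {4, 7}, which locks those values in; drop them from C, E, G.
C's domain is down to {6}, so C = 6. Eliminate 6 elsewhere: E.
Determined: B=2, C=6. The other variables each still have more than one consistent value. That makes 2.

2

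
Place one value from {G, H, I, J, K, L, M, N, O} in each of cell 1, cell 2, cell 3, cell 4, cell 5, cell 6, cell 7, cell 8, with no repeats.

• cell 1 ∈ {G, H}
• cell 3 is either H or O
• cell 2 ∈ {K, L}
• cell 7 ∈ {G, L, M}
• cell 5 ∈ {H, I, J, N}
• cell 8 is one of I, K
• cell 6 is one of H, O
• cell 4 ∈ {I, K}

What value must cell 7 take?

The 2 variables cell 3 and cell 6 are confined to {H, O}, which locks those values in; drop them from cell 1, cell 5.
cell 1 must be G (only option left). Eliminate G elsewhere: cell 7.
The 2 variables cell 4 and cell 8 are confined to {I, K}, which locks those values in; drop them from cell 2, cell 5.
cell 2 must be L (only option left). Eliminate L elsewhere: cell 7.
So cell 7 = M.

M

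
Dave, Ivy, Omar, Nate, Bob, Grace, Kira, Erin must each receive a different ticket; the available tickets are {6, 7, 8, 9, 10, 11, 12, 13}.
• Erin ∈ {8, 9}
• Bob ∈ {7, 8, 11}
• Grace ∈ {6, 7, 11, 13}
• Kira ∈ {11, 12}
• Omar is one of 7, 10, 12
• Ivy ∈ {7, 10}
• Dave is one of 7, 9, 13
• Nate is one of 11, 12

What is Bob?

The 8 variables together cover exactly {6, 7, 8, 9, 10, 11, 12, 13} — 8 values for 8 variables — and 6 appears only in Grace's list, so Grace = 6.
The 7 still-open variables together cover exactly {7, 8, 9, 10, 11, 12, 13} — 7 values for 7 variables — and 13 appears only in Dave's list, so Dave = 13.
The 6 still-open variables together cover exactly {7, 8, 9, 10, 11, 12} — 6 values for 6 variables — and 9 appears only in Erin's list, so Erin = 9.
The 5 still-open variables together cover exactly {7, 8, 10, 11, 12} — 5 values for 5 variables — and 8 appears only in Bob's list, so Bob = 8.

8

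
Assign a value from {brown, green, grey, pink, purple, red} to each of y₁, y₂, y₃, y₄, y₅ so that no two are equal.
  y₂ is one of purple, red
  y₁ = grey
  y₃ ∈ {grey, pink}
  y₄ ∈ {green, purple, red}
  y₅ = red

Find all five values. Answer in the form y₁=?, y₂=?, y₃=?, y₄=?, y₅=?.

y₁ must be grey (only option left). Eliminate grey elsewhere: y₃.
That leaves y₃ = pink.
That leaves y₅ = red. Strike red from y₂, y₄.
That leaves y₂ = purple. Strike purple from y₄.
y₄'s domain is down to {green}, so y₄ = green.

y₁=grey, y₂=purple, y₃=pink, y₄=green, y₅=red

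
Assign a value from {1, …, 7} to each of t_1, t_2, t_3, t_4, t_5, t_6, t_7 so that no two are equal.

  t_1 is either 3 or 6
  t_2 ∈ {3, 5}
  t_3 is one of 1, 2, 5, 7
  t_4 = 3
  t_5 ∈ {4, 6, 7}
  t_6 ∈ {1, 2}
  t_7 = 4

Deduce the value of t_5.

t_4's domain is down to {3}, so t_4 = 3. So t_1, t_2 can't be 3.
t_7's domain is down to {4}, so t_7 = 4. So t_5 can't be 4.
t_1's domain is down to {6}, so t_1 = 6. Eliminate 6 elsewhere: t_5.
So t_5 = 7.

7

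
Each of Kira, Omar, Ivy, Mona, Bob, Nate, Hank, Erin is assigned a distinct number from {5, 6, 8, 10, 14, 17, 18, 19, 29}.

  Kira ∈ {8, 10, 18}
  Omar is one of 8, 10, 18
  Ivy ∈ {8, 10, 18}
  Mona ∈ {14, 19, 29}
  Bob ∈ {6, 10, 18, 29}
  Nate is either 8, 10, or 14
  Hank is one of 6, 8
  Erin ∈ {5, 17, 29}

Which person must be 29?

Bob

Kira, Omar, Ivy share exactly the 3 values {8, 10, 18}; by pigeonhole those values go to them, so strike 8, 10, 18 from Bob, Nate, Hank.
That leaves Nate = 14. So Mona can't be 14.
Hank must be 6 (only option left). Strike 6 from Bob.
So 29 goes to Bob.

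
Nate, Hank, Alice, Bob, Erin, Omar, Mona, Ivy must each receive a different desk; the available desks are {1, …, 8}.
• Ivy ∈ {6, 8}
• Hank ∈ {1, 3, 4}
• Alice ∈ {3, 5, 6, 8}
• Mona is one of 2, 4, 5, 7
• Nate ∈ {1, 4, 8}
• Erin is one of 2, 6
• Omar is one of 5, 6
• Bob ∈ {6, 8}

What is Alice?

3

The 8 variables draw from only 8 values {1, 2, 3, 4, 5, 6, 7, 8}, so each is used; only Mona can be 7, hence Mona = 7.
The 7 still-open variables together cover exactly {1, 2, 3, 4, 5, 6, 8} — 7 values for 7 variables — and 2 appears only in Erin's list, so Erin = 2.
Bob and Ivy between them cover only {6, 8} — a naked pair. Remove those values from Nate, Alice, Omar.
Omar has just one choice, so Omar = 5. Eliminate 5 elsewhere: Alice.
So Alice = 3.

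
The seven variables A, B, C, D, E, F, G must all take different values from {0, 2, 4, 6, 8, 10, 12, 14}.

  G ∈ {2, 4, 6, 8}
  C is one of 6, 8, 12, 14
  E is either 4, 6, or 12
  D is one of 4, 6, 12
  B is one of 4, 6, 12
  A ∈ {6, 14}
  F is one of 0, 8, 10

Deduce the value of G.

2

B, D, E share exactly the 3 values {4, 6, 12}; by pigeonhole those values go to them, so strike 4, 6, 12 from A, C, G.
A's domain is down to {14}, so A = 14. So C can't be 14.
C must be 8 (only option left). Eliminate 8 elsewhere: F, G.
So G = 2.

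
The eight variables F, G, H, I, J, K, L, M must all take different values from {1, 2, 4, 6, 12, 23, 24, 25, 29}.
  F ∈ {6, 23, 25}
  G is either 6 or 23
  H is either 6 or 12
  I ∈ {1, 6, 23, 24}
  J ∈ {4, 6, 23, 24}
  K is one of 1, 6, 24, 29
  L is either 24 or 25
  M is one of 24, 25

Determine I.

The 8 variables draw from only 8 values {1, 4, 6, 12, 23, 24, 25, 29}, so each is used; only J can be 4, hence J = 4.
The 7 still-open variables draw from only 7 values {1, 6, 12, 23, 24, 25, 29}, so each is used; only H can be 12, hence H = 12.
Among the 6 still-open variables, 29 fits only K (and all 6 values in {1, 6, 23, 24, 25, 29} must be used), so K = 29.
The 5 still-open variables together cover exactly {1, 6, 23, 24, 25} — 5 values for 5 variables — and 1 appears only in I's list, so I = 1.

1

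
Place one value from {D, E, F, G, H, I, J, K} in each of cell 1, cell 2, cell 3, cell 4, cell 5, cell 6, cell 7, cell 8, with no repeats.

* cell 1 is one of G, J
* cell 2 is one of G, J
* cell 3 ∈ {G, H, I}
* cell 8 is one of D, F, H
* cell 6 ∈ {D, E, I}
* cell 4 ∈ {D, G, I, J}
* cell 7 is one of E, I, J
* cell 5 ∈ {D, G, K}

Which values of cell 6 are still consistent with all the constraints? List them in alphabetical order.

D, E, I

Among the 8 variables, F fits only cell 8 (and all 8 values in {D, E, F, G, H, I, J, K} must be used), so cell 8 = F.
The 7 still-open variables draw from only 7 values {D, E, G, H, I, J, K}, so each is used; only cell 3 can be H, hence cell 3 = H.
Among the 6 still-open variables, K fits only cell 5 (and all 6 values in {D, E, G, I, J, K} must be used), so cell 5 = K.
cell 1 and cell 2 share exactly the 2 values {G, J}; by pigeonhole those values go to them, so strike G, J from cell 4, cell 7.
No further eliminations apply; cell 6 can still be any of D, E, I.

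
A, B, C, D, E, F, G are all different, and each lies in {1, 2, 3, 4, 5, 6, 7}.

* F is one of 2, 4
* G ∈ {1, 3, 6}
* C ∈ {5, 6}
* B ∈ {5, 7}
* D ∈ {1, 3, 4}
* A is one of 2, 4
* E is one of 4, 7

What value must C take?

A and F share exactly the 2 values {2, 4}; by pigeonhole those values go to them, so strike 2, 4 from D, E.
E has just one choice, so E = 7. Strike 7 from B.
B must be 5 (only option left). So C can't be 5.
So C = 6.

6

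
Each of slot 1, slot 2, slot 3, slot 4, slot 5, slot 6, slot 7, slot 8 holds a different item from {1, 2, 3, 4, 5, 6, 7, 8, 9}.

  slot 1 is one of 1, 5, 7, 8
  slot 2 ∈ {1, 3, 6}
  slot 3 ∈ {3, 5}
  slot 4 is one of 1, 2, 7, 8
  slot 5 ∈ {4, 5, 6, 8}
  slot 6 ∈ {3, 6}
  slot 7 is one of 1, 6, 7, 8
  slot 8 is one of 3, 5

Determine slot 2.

1

The 8 variables draw from only 8 values {1, 2, 3, 4, 5, 6, 7, 8}, so each is used; only slot 4 can be 2, hence slot 4 = 2.
The 7 still-open variables together cover exactly {1, 3, 4, 5, 6, 7, 8} — 7 values for 7 variables — and 4 appears only in slot 5's list, so slot 5 = 4.
The 2 variables slot 3 and slot 8 are confined to {3, 5}, which locks those values in; drop them from slot 1, slot 2, slot 6.
slot 6's domain is down to {6}, so slot 6 = 6. Remove 6 from slot 2, slot 7.
So slot 2 = 1.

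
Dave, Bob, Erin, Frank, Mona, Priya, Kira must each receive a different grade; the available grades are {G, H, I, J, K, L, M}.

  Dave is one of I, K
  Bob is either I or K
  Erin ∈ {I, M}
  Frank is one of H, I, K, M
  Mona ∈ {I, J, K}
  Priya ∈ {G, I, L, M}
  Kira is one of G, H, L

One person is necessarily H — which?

The 7 variables draw from only 7 values {G, H, I, J, K, L, M}, so each is used; only Mona can be J, hence Mona = J.
Dave and Bob share exactly the 2 values {I, K}; by pigeonhole those values go to them, so strike I, K from Erin, Frank, Priya.
Erin must be M (only option left). Strike M from Frank, Priya.
So H goes to Frank.

Frank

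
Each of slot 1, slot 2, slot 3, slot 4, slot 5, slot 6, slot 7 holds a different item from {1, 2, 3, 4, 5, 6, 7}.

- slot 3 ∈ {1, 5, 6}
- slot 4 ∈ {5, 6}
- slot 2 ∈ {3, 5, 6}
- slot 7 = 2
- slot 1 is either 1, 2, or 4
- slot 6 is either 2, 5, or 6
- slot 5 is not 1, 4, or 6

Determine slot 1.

4

slot 7 has just one choice, so slot 7 = 2. Eliminate 2 elsewhere: slot 1, slot 5, slot 6.
The 6 still-open variables together cover exactly {1, 3, 4, 5, 6, 7} — 6 values for 6 variables — and 4 appears only in slot 1's list, so slot 1 = 4.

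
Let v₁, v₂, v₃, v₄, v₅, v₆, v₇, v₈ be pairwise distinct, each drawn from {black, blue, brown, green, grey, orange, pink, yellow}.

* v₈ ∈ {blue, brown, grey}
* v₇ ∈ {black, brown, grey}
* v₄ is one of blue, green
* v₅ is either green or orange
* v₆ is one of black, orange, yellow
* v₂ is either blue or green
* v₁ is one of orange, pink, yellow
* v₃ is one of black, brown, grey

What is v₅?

The 8 variables together cover exactly {black, blue, brown, green, grey, orange, pink, yellow} — 8 values for 8 variables — and pink appears only in v₁'s list, so v₁ = pink.
The 7 still-open variables draw from only 7 values {black, blue, brown, green, grey, orange, yellow}, so each is used; only v₆ can be yellow, hence v₆ = yellow.
Among the 6 still-open variables, orange fits only v₅ (and all 6 values in {black, blue, brown, green, grey, orange} must be used), so v₅ = orange.

orange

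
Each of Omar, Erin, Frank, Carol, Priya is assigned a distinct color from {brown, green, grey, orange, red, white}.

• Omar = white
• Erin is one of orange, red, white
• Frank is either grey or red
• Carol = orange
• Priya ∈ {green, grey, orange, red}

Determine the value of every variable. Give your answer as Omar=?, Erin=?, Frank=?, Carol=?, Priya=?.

Omar=white, Erin=red, Frank=grey, Carol=orange, Priya=green

Omar's domain is down to {white}, so Omar = white. So Erin can't be white.
Carol's domain is down to {orange}, so Carol = orange. Eliminate orange elsewhere: Erin, Priya.
Erin has just one choice, so Erin = red. So Frank, Priya can't be red.
Frank's domain is down to {grey}, so Frank = grey. Eliminate grey elsewhere: Priya.
That leaves Priya = green.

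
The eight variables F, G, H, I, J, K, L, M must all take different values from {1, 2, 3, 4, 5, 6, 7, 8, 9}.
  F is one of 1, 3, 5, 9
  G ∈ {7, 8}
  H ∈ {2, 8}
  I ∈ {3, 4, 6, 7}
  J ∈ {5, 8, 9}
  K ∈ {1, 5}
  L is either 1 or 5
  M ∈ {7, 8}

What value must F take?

G and M between them cover only {7, 8} — a naked pair. Remove those values from H, I, J.
H's domain is down to {2}, so H = 2.
K and L between them cover only {1, 5} — a naked pair. Remove those values from F, J.
J's domain is down to {9}, so J = 9. Eliminate 9 elsewhere: F.
So F = 3.

3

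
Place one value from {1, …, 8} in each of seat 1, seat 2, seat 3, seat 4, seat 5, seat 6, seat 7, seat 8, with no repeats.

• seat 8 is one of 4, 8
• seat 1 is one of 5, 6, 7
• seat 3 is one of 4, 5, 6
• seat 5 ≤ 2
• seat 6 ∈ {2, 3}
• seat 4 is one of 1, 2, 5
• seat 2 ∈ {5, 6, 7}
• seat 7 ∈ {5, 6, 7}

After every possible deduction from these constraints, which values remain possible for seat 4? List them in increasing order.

The 8 variables together cover exactly {1, 2, 3, 4, 5, 6, 7, 8} — 8 values for 8 variables — and 3 appears only in seat 6's list, so seat 6 = 3.
The 7 still-open variables together cover exactly {1, 2, 4, 5, 6, 7, 8} — 7 values for 7 variables — and 8 appears only in seat 8's list, so seat 8 = 8.
The 6 still-open variables together cover exactly {1, 2, 4, 5, 6, 7} — 6 values for 6 variables — and 4 appears only in seat 3's list, so seat 3 = 4.
seat 1, seat 2, seat 7 share exactly the 3 values {5, 6, 7}; by pigeonhole those values go to them, so strike 5, 6, 7 from seat 4.
No further eliminations apply; seat 4 can still be any of 1, 2.

1, 2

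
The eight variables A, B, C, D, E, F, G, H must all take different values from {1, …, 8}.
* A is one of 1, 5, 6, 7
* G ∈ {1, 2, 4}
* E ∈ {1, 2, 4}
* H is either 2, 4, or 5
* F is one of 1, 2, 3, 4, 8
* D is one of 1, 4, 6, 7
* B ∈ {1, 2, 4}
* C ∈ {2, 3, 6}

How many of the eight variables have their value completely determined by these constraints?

The 8 variables draw from only 8 values {1, 2, 3, 4, 5, 6, 7, 8}, so each is used; only F can be 8, hence F = 8.
Among the 7 still-open variables, 3 fits only C (and all 7 values in {1, 2, 3, 4, 5, 6, 7} must be used), so C = 3.
B, E, G share exactly the 3 values {1, 2, 4}; by pigeonhole those values go to them, so strike 1, 2, 4 from A, D, H.
H's domain is down to {5}, so H = 5. Remove 5 from A.
Determined: C=3, F=8, H=5. The other variables each still have more than one consistent value. That makes 3.

3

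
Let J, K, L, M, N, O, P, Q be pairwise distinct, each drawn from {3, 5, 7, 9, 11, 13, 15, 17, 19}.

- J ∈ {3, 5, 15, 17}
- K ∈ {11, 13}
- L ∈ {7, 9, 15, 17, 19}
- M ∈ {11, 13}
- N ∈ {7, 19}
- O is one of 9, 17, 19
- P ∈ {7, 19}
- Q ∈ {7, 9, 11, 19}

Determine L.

15

The 2 variables K and M are confined to {11, 13}, which locks those values in; drop them from Q.
The 2 variables N and P are confined to {7, 19}, which locks those values in; drop them from L, O, Q.
That leaves Q = 9. So L, O can't be 9.
O's domain is down to {17}, so O = 17. Eliminate 17 elsewhere: J, L.
So L = 15.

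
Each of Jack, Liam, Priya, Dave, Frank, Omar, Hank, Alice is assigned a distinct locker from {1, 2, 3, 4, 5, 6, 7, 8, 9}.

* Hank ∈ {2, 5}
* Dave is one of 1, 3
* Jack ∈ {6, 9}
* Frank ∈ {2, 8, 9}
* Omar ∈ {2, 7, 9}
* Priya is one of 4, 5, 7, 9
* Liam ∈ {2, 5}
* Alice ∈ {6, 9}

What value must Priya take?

Jack and Alice share exactly the 2 values {6, 9}; by pigeonhole those values go to them, so strike 6, 9 from Priya, Frank, Omar.
Liam and Hank share exactly the 2 values {2, 5}; by pigeonhole those values go to them, so strike 2, 5 from Priya, Frank, Omar.
That leaves Frank = 8.
Omar's domain is down to {7}, so Omar = 7. Remove 7 from Priya.
So Priya = 4.

4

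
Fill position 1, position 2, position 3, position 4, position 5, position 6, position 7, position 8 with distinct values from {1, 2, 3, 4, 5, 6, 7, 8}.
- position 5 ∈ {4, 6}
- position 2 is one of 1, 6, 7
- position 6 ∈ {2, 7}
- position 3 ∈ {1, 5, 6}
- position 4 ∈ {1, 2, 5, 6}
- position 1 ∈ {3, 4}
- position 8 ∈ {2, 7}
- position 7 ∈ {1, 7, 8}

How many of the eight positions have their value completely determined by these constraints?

The 8 variables together cover exactly {1, 2, 3, 4, 5, 6, 7, 8} — 8 values for 8 variables — and 3 appears only in position 1's list, so position 1 = 3.
The 7 still-open variables together cover exactly {1, 2, 4, 5, 6, 7, 8} — 7 values for 7 variables — and 4 appears only in position 5's list, so position 5 = 4.
Among the 6 still-open variables, 8 fits only position 7 (and all 6 values in {1, 2, 5, 6, 7, 8} must be used), so position 7 = 8.
The 2 variables position 6 and position 8 are confined to {2, 7}, which locks those values in; drop them from position 2, position 4.
Determined: position 1=3, position 5=4, position 7=8. The other positions each still have more than one consistent value. That makes 3.

3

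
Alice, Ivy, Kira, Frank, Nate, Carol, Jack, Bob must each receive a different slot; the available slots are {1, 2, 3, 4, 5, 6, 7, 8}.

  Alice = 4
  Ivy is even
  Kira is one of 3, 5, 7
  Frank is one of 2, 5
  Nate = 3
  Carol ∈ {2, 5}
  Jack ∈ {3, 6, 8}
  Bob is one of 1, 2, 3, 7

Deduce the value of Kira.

Alice's domain is down to {4}, so Alice = 4. So Ivy can't be 4.
Nate's domain is down to {3}, so Nate = 3. Strike 3 from Kira, Jack, Bob.
The 6 still-open variables draw from only 6 values {1, 2, 5, 6, 7, 8}, so each is used; only Bob can be 1, hence Bob = 1.
Among the 5 still-open variables, 7 fits only Kira (and all 5 values in {2, 5, 6, 7, 8} must be used), so Kira = 7.

7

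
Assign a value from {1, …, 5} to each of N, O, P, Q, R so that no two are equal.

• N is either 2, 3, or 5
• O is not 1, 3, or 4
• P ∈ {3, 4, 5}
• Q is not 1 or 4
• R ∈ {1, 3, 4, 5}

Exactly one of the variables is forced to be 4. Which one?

P

Among the 5 variables, 1 fits only R (and all 5 values in {1, 2, 3, 4, 5} must be used), so R = 1.
Among the 4 still-open variables, 4 fits only P (and all 4 values in {2, 3, 4, 5} must be used), so P = 4.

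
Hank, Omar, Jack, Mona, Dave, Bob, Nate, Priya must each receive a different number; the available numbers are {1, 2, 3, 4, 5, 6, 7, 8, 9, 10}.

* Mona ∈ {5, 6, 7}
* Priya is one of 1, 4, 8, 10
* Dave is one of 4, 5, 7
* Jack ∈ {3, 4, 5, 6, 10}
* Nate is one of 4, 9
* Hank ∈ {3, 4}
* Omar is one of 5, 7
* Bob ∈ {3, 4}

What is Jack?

10

Hank and Bob share exactly the 2 values {3, 4}; by pigeonhole those values go to them, so strike 3, 4 from Jack, Dave, Nate, Priya.
That leaves Nate = 9.
The 2 variables Omar and Dave are confined to {5, 7}, which locks those values in; drop them from Jack, Mona.
Mona has just one choice, so Mona = 6. So Jack can't be 6.
So Jack = 10.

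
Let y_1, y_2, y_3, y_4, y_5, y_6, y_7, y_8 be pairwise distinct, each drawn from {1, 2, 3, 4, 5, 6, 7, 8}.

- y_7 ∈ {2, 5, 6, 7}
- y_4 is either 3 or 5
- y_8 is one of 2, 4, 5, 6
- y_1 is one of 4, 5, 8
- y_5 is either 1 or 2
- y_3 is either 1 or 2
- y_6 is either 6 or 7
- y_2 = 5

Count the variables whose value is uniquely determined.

y_2's domain is down to {5}, so y_2 = 5. Remove 5 from y_1, y_4, y_7, y_8.
That leaves y_4 = 3.
The 6 still-open variables draw from only 6 values {1, 2, 4, 6, 7, 8}, so each is used; only y_1 can be 8, hence y_1 = 8.
The 5 still-open variables together cover exactly {1, 2, 4, 6, 7} — 5 values for 5 variables — and 4 appears only in y_8's list, so y_8 = 4.
y_3 and y_5 share exactly the 2 values {1, 2}; by pigeonhole those values go to them, so strike 1, 2 from y_7.
Determined: y_1=8, y_2=5, y_4=3, y_8=4. The other variables each still have more than one consistent value. That makes 4.

4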